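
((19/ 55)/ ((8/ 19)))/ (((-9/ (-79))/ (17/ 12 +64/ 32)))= 1169279/ 47520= 24.61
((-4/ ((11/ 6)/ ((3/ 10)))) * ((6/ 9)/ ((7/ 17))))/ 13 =-408/ 5005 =-0.08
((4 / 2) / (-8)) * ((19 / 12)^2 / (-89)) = 361 / 51264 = 0.01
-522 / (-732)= 87 / 122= 0.71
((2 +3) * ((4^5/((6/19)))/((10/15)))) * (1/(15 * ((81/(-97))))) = -471808/243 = -1941.60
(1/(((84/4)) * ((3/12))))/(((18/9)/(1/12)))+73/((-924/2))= -104/693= -0.15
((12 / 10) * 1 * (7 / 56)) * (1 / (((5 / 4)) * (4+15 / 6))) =6 / 325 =0.02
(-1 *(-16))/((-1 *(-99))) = 16/99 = 0.16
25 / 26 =0.96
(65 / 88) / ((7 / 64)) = 520 / 77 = 6.75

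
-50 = -50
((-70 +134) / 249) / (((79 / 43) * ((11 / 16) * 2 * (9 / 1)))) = 22016 / 1947429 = 0.01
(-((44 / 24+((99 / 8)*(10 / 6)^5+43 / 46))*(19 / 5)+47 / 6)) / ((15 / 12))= -15477743 / 31050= -498.48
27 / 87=0.31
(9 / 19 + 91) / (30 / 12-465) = -3476 / 17575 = -0.20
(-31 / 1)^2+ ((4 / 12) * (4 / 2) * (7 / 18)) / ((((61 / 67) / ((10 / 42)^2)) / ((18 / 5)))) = 11080039 / 11529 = 961.06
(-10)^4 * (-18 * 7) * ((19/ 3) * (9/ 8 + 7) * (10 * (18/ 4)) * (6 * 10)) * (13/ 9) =-252866250000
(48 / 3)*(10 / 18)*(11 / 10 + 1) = 56 / 3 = 18.67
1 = 1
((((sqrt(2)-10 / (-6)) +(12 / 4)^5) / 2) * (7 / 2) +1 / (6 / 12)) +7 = 7 * sqrt(2) / 4 +2623 / 6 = 439.64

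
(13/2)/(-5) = -13/10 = -1.30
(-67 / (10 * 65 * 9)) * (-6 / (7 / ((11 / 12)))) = 0.01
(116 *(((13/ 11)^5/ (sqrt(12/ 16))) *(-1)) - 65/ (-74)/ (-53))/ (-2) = 65/ 7844 + 43069988 *sqrt(3)/ 483153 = 154.41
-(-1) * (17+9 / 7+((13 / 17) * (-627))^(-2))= 8504168551 / 465071607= 18.29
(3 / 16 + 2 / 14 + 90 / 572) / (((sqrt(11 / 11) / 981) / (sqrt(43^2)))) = 329491413 / 16016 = 20572.64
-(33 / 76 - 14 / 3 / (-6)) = -829 / 684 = -1.21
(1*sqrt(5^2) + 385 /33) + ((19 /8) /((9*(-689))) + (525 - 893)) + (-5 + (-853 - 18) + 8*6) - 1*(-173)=-49922203 /49608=-1006.33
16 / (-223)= -16 / 223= -0.07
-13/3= -4.33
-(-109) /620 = 109 /620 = 0.18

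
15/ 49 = 0.31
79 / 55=1.44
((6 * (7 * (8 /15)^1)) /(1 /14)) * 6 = 9408 /5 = 1881.60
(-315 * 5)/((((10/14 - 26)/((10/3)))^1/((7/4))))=42875/118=363.35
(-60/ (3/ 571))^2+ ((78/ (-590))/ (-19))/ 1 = 730983922039/ 5605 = 130416400.01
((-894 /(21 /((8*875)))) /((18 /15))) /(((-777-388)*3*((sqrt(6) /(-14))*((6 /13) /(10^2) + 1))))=-677950000*sqrt(6) /4108023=-404.24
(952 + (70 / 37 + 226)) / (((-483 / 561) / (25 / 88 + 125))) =-146111175 / 851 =-171693.51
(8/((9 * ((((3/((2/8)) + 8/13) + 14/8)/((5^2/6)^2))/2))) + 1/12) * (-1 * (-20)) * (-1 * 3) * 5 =-13504225/20169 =-669.55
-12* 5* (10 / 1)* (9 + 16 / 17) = -101400 / 17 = -5964.71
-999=-999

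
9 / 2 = 4.50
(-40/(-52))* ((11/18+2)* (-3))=-235/39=-6.03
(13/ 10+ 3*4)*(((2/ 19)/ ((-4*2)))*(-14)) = 49/ 20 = 2.45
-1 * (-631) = 631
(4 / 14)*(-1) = -0.29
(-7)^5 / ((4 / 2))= -16807 / 2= -8403.50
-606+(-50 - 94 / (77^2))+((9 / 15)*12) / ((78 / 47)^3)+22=-247145396233 / 390780390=-632.44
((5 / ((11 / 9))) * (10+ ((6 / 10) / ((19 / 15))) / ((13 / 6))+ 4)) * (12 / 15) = 126432 / 2717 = 46.53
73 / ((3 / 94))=6862 / 3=2287.33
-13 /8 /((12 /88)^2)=-1573 /18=-87.39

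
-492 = -492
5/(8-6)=5/2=2.50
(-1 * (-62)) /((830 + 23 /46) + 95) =124 /1851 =0.07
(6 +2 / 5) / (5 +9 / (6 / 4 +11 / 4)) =544 / 605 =0.90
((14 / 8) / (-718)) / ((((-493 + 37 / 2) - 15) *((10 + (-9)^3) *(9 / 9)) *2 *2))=-0.00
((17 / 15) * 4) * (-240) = -1088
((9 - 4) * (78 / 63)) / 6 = 65 / 63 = 1.03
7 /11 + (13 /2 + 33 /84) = 2319 /308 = 7.53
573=573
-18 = -18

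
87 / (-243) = -29 / 81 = -0.36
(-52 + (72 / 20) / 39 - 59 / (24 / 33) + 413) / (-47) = -145583 / 24440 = -5.96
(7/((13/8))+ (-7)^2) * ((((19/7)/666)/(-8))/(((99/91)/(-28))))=931/1332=0.70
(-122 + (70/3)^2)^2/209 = 14455204/16929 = 853.87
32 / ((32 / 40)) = 40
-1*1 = -1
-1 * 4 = -4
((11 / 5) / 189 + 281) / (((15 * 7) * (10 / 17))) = 2257226 / 496125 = 4.55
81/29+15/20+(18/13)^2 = 107043/19604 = 5.46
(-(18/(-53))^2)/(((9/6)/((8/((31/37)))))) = -63936/87079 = -0.73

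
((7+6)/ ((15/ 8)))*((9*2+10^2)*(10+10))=16362.67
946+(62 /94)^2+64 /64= 2092884 /2209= 947.44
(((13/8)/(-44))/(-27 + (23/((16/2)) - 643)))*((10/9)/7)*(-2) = -0.00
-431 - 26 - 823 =-1280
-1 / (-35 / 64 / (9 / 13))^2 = -331776 / 207025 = -1.60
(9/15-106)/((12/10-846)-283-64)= 527/5959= 0.09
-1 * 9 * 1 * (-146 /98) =657 /49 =13.41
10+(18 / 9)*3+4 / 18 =146 / 9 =16.22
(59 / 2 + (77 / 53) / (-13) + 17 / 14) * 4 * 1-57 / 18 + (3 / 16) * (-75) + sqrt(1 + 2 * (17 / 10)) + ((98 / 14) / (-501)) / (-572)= sqrt(110) / 5 + 44730613195 / 425272848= 107.28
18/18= 1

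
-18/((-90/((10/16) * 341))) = 341/8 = 42.62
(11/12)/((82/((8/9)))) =11/1107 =0.01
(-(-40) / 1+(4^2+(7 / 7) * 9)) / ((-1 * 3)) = -65 / 3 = -21.67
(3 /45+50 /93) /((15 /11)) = 3091 /6975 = 0.44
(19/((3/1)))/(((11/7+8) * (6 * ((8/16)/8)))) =1.76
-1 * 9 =-9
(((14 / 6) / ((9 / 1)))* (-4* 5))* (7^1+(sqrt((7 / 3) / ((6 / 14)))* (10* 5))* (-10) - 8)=490420 / 81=6054.57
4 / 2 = 2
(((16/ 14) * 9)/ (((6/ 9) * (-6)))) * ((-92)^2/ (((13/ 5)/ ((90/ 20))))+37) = -37764.59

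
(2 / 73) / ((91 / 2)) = 0.00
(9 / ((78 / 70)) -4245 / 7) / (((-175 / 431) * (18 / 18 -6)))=-938718 / 3185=-294.73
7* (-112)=-784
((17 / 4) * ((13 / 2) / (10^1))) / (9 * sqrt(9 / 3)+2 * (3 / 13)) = -2873 / 547080+37349 * sqrt(3) / 364720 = 0.17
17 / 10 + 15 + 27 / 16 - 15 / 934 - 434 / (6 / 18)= -47956363 / 37360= -1283.63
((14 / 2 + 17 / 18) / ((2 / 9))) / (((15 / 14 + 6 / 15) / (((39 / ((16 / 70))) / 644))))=975975 / 151616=6.44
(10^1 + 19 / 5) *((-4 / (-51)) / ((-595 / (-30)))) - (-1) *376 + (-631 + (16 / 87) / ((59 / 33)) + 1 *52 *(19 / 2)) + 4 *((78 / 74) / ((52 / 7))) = 153507979304 / 640350305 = 239.73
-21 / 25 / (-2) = 21 / 50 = 0.42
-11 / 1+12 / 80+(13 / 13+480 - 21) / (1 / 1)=8983 / 20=449.15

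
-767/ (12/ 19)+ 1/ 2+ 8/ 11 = -160141/ 132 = -1213.19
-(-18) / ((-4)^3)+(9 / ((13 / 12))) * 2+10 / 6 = 22465 / 1248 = 18.00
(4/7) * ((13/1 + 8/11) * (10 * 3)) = 18120/77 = 235.32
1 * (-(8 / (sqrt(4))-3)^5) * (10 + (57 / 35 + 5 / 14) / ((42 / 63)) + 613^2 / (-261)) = 52133423 / 36540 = 1426.75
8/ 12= 2/ 3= 0.67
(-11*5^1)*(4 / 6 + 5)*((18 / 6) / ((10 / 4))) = -374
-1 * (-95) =95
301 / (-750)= -301 / 750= -0.40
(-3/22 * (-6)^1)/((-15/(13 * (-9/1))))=351/55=6.38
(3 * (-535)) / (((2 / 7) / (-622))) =3494085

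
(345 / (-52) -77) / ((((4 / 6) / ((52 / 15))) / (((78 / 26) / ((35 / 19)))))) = -247893 / 350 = -708.27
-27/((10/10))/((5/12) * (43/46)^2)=-685584/9245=-74.16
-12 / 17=-0.71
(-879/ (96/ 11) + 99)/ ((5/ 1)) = -11/ 32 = -0.34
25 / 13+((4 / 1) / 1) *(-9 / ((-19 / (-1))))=7 / 247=0.03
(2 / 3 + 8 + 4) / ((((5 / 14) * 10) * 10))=133 / 375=0.35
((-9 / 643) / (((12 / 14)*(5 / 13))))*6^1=-819 / 3215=-0.25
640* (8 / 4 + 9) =7040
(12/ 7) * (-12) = -144/ 7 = -20.57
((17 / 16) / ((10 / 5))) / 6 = 0.09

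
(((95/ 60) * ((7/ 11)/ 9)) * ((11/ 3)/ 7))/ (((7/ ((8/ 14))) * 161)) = 19/ 639009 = 0.00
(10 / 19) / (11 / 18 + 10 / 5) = 180 / 893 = 0.20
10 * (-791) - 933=-8843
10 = 10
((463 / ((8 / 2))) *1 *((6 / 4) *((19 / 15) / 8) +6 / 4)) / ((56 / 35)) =64357 / 512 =125.70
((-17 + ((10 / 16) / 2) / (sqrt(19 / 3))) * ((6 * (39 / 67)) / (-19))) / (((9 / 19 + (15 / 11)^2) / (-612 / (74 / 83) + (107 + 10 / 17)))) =-572718289 / 738742 + 2863591445 * sqrt(57) / 3817818656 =-769.60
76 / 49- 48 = -2276 / 49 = -46.45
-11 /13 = -0.85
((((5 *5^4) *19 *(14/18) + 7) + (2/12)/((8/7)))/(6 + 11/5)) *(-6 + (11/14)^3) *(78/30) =-186921469163/2314368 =-80765.66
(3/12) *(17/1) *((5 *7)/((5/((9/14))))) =153/8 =19.12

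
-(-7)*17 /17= 7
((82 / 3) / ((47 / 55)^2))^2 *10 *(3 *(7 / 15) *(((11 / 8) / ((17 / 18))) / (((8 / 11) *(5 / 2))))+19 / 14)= 362899953585125 / 10452276702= 34719.70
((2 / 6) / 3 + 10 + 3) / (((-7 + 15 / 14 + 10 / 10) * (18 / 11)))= -9086 / 5589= -1.63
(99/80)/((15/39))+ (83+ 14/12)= 104861/1200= 87.38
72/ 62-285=-8799/ 31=-283.84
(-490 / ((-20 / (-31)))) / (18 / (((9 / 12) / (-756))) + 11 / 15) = 735 / 17558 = 0.04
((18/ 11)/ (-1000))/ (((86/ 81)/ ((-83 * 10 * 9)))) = 544563/ 47300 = 11.51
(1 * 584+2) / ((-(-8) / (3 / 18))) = 293 / 24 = 12.21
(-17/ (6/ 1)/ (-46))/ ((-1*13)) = -17/ 3588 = -0.00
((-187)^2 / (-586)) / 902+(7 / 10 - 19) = -18.37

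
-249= -249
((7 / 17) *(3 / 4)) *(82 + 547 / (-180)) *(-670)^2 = 2233075495 / 204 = 10946448.50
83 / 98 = 0.85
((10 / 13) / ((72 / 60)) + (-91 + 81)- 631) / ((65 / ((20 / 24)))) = -12487 / 1521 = -8.21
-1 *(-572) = 572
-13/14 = -0.93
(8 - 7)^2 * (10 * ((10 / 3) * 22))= 2200 / 3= 733.33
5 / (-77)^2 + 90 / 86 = 267020 / 254947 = 1.05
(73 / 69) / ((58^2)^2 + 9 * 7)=0.00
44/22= 2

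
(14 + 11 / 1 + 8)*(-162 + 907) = 24585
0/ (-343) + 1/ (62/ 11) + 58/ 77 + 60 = 290883/ 4774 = 60.93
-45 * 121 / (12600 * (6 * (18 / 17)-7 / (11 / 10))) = 22627 / 560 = 40.41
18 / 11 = 1.64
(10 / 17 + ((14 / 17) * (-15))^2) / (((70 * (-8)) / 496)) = -274474 / 2023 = -135.68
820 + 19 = 839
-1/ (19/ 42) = -42/ 19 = -2.21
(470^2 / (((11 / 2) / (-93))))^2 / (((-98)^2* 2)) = 211021804845000 / 290521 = 726356459.07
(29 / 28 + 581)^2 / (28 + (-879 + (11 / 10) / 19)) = -25231259855 / 63378168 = -398.11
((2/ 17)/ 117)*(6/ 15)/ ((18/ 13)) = 2/ 6885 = 0.00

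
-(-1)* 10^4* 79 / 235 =158000 / 47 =3361.70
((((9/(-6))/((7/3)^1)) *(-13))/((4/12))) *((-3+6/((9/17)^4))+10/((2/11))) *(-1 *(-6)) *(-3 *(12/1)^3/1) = -700791936/7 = -100113133.71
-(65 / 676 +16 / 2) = -421 / 52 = -8.10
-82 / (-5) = 82 / 5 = 16.40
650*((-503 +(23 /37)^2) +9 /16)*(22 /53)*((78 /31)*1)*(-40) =30664930939500 /2249267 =13633299.62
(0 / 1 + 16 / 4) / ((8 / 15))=15 / 2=7.50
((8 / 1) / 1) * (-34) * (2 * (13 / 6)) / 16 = -221 / 3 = -73.67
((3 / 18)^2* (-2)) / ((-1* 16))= 0.00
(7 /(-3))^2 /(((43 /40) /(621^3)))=52154088840 /43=1212885786.98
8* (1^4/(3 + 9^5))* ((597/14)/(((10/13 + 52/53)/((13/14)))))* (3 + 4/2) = 8912215/581603148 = 0.02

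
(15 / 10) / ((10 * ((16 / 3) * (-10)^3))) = -0.00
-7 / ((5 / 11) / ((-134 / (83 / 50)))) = 103180 / 83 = 1243.13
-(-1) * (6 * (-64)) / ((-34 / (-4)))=-768 / 17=-45.18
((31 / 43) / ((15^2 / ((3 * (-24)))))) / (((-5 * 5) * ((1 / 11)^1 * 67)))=2728 / 1800625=0.00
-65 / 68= -0.96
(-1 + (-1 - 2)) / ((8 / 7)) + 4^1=1 / 2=0.50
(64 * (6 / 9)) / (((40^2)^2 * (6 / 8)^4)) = 8 / 151875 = 0.00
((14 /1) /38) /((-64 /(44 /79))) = -77 /24016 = -0.00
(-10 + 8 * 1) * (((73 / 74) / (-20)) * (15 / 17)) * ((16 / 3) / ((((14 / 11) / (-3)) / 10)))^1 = -48180 / 4403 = -10.94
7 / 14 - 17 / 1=-16.50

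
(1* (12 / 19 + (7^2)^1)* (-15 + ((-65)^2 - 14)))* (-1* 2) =-7913656 / 19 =-416508.21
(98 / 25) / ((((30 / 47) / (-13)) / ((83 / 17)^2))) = -206249771 / 108375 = -1903.11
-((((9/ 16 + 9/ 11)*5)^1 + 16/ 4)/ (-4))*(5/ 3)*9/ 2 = 28785/ 1408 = 20.44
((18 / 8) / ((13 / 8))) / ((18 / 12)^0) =18 / 13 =1.38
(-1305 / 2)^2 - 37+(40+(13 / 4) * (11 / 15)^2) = 425761.00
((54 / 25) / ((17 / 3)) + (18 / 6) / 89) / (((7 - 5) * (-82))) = -15693 / 6203300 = -0.00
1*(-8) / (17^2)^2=-8 / 83521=-0.00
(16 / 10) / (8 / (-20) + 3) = 0.62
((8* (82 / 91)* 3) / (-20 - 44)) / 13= -123 / 4732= -0.03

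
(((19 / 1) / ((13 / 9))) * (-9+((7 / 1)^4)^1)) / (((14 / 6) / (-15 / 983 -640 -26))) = -61797781656 / 6881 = -8980930.34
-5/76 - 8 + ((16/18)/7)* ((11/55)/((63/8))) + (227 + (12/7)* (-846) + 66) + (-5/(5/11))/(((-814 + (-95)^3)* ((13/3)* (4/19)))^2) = -97227811030356940793969/83432406261702541680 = -1165.35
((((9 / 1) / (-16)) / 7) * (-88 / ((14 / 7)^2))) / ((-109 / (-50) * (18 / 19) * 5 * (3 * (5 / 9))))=627 / 6104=0.10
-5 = -5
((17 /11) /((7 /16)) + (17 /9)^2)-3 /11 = 42584 /6237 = 6.83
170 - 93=77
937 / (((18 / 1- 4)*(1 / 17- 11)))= -15929 / 2604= -6.12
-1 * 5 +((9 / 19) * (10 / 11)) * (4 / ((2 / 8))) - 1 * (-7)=1858 / 209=8.89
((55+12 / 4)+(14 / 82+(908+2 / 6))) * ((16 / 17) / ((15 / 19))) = 1152.22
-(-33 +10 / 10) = 32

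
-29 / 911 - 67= -61066 / 911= -67.03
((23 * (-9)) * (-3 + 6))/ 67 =-621/ 67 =-9.27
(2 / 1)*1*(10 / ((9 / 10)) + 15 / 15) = 24.22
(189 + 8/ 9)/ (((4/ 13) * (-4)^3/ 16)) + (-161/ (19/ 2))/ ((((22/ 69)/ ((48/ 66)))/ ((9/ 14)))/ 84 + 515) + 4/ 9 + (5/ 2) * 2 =-3126435615259/ 21000663216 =-148.87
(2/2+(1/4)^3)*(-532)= -540.31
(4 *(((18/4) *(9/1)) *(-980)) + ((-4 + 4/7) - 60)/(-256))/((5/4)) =-71124369/560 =-127007.80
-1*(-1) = 1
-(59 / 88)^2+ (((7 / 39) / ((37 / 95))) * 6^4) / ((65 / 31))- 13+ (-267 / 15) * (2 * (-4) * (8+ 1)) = 376005313031 / 242116160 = 1553.00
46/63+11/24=599/504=1.19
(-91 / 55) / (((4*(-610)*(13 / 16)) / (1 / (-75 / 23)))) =-322 / 1258125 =-0.00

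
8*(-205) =-1640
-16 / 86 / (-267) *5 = 40 / 11481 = 0.00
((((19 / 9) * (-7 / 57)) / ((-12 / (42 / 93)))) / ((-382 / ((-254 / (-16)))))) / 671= -6223 / 10297992672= -0.00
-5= -5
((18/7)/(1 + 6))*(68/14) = 612/343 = 1.78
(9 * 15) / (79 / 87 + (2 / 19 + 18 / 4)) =446310 / 18227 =24.49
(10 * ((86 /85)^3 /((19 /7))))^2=79295178086656 /5446039005625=14.56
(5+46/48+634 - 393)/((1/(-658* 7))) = -13649881/12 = -1137490.08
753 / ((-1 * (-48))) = 251 / 16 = 15.69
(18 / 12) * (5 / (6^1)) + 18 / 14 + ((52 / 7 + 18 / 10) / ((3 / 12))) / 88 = 4551 / 1540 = 2.96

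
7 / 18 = 0.39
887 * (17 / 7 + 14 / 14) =21288 / 7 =3041.14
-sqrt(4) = -2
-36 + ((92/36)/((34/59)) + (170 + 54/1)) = 58885/306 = 192.43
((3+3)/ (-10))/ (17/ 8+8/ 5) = -24/ 149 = -0.16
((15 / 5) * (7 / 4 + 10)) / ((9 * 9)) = 47 / 108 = 0.44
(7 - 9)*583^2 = -679778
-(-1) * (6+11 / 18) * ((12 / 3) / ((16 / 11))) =18.18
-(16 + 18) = -34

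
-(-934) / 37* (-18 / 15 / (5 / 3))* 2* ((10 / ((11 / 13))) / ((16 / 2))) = -109278 / 2035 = -53.70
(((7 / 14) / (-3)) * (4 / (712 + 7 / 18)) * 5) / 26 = -30 / 166699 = -0.00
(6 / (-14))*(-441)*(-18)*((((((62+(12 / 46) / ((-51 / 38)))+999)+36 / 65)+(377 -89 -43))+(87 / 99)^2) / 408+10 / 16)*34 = -1361903087601 / 3075215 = -442864.35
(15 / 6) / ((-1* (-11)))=5 / 22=0.23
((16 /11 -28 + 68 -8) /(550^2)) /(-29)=-92 /24124375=-0.00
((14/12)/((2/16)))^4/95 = 614656/7695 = 79.88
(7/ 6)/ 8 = 7/ 48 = 0.15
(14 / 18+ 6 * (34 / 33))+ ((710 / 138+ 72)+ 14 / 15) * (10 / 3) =267.22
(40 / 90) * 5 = 20 / 9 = 2.22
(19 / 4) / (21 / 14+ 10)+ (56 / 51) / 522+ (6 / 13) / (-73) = 237559117 / 581078394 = 0.41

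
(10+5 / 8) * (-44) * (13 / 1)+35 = -6042.50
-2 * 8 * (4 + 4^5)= -16448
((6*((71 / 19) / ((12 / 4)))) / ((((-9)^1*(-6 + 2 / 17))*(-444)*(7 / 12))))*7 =-1207 / 316350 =-0.00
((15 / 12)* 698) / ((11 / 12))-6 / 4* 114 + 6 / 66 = 8590 / 11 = 780.91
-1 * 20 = -20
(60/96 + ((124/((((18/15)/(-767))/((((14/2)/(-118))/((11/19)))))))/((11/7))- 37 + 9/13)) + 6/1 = 5138.26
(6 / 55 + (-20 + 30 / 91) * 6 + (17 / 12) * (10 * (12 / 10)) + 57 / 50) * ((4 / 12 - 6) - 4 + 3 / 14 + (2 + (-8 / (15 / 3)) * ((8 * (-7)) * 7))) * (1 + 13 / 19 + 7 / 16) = -131193.87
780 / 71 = 10.99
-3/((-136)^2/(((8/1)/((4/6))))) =-9/4624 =-0.00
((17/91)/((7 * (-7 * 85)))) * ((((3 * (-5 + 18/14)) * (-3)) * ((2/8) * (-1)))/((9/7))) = 1/3430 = 0.00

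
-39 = -39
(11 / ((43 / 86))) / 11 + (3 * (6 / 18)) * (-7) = -5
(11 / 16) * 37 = 407 / 16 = 25.44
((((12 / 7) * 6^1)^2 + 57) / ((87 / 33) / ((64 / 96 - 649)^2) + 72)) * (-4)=-442598792900 / 48937215663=-9.04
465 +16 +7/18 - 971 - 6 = -8921/18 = -495.61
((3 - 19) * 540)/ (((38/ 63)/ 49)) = -13335840/ 19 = -701886.32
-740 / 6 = -370 / 3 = -123.33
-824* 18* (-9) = 133488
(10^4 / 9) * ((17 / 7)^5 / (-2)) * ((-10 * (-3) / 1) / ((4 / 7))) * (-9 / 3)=17748212500 / 2401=7392008.54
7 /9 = 0.78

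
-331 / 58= -5.71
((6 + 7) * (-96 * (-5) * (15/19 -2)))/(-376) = 20.09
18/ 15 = 6/ 5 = 1.20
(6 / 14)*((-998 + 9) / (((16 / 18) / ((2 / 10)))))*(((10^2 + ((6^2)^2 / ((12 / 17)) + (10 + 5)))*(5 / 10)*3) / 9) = -17365851 / 560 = -31010.45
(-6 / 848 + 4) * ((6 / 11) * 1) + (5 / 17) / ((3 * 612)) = 9908588 / 4549149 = 2.18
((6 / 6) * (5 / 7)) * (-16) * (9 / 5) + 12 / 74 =-5286 / 259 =-20.41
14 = 14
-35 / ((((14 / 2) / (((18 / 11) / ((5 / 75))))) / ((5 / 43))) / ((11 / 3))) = -2250 / 43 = -52.33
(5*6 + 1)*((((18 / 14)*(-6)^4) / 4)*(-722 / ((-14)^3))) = 8158239 / 2401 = 3397.85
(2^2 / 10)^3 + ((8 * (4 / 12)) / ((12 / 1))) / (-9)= 398 / 10125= 0.04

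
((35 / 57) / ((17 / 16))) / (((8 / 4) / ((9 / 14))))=60 / 323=0.19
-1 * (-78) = 78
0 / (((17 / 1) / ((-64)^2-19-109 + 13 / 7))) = 0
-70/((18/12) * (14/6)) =-20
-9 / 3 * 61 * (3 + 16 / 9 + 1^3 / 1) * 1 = -3172 / 3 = -1057.33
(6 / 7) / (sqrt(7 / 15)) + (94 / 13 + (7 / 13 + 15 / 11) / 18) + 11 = 6 * sqrt(105) / 49 + 23599 / 1287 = 19.59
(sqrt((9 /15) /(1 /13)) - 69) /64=-69 /64 + sqrt(195) /320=-1.03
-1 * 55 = -55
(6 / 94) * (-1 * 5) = -15 / 47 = -0.32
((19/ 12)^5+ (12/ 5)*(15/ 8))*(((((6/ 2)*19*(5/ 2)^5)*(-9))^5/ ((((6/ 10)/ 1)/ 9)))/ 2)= -2350296430128199128806591033935546875/ 68719476736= -34201314412758789386230510.00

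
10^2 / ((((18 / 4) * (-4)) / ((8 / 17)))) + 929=141737 / 153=926.39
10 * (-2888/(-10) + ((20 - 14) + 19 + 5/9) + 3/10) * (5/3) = 141595/27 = 5244.26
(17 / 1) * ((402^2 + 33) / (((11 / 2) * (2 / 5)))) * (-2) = -27478290 / 11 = -2498026.36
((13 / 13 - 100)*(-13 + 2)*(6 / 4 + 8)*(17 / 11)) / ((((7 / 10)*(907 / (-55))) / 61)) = -536414175 / 6349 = -84487.98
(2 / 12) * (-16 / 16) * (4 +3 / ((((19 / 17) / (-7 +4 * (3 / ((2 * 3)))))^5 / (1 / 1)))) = 895.31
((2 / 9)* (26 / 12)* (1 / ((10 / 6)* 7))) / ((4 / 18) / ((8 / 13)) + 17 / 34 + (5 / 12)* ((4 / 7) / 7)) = 364 / 7895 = 0.05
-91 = -91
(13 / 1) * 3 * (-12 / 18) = -26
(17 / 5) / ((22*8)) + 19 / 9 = 16873 / 7920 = 2.13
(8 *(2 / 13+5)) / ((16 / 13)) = 67 / 2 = 33.50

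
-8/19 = -0.42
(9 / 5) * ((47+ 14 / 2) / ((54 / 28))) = 252 / 5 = 50.40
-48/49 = -0.98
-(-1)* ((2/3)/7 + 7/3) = 17/7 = 2.43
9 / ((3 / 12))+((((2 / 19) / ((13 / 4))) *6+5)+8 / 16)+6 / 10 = 42.29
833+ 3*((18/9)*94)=1397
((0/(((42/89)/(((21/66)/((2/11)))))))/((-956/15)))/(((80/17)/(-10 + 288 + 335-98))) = 0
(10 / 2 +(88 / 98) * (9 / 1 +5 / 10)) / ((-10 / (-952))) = 45084 / 35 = 1288.11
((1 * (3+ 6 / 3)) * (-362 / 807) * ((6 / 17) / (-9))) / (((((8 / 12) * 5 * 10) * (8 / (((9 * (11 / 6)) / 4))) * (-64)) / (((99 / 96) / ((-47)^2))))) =-65703 / 6620287467520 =-0.00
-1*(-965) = 965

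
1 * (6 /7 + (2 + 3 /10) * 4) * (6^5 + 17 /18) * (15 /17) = 24637360 /357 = 69012.21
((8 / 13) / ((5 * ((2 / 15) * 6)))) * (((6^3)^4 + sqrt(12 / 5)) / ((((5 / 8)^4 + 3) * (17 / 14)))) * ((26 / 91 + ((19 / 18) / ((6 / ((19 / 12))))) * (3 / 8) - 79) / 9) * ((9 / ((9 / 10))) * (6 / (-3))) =1947370496 * sqrt(15) / 693466839 + 43611128573460480 / 2853773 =15281919271.26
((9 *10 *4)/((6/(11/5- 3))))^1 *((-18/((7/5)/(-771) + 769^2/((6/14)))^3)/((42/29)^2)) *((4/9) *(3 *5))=8922270445625/8535793061765846405865193802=0.00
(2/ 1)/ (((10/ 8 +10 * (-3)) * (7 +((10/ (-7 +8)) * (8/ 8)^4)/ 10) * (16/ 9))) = -9/ 1840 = -0.00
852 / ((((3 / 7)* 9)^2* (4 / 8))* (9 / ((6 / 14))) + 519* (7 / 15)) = 59640 / 27889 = 2.14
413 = 413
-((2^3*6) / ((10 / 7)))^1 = -168 / 5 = -33.60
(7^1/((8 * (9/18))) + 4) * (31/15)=713/60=11.88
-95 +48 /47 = -4417 /47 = -93.98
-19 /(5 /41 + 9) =-779 /374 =-2.08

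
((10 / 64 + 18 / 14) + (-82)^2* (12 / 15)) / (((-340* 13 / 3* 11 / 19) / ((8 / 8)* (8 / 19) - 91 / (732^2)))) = -60191028693 / 22671308800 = -2.65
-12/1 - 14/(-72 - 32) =-617/52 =-11.87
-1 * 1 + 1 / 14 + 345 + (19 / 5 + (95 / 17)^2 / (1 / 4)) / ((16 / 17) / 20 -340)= 56277635 / 163744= 343.69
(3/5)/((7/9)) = 27/35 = 0.77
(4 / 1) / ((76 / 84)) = 4.42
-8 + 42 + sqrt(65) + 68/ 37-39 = -117/ 37 + sqrt(65) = 4.90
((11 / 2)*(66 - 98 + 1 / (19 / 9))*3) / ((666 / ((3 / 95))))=-6589 / 267140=-0.02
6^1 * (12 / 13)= 72 / 13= 5.54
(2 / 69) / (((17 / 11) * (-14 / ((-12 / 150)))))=22 / 205275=0.00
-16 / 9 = -1.78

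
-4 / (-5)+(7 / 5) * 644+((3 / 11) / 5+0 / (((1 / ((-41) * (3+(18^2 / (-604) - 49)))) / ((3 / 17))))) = 902.45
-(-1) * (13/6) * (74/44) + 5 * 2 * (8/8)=1801/132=13.64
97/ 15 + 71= 1162/ 15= 77.47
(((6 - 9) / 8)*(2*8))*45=-270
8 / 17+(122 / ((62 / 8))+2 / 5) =43774 / 2635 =16.61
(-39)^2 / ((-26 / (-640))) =37440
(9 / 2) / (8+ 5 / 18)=0.54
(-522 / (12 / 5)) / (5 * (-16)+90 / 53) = 4611 / 1660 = 2.78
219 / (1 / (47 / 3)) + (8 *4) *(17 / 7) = 24561 / 7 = 3508.71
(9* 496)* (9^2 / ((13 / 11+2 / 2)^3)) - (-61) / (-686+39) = 720786457 / 20704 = 34813.87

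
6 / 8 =3 / 4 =0.75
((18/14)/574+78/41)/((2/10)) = 38265/4018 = 9.52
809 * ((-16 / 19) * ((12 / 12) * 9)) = -116496 / 19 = -6131.37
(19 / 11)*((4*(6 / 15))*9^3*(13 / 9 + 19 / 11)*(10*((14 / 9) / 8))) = 1503432 / 121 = 12425.06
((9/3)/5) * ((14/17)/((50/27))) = 567/2125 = 0.27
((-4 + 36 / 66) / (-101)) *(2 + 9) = 38 / 101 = 0.38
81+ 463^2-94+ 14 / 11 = 2357930 / 11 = 214357.27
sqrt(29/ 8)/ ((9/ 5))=5 *sqrt(58)/ 36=1.06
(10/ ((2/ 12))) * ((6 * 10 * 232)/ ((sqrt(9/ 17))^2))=1577600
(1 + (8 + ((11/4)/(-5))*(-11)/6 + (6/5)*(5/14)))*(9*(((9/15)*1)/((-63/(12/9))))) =-8767/7350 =-1.19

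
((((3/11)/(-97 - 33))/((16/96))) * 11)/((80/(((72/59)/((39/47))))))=-1269/498550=-0.00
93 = 93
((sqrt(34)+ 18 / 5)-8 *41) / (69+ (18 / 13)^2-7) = -137059 / 27005+ 169 *sqrt(34) / 10802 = -4.98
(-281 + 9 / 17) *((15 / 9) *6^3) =-1716480 / 17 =-100969.41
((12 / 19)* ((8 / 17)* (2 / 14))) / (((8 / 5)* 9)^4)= 625 / 632935296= 0.00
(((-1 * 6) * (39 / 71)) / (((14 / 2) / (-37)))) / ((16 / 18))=38961 / 1988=19.60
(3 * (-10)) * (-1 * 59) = 1770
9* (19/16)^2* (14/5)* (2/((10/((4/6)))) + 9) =1038597/3200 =324.56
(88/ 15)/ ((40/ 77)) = 847/ 75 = 11.29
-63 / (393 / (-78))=1638 / 131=12.50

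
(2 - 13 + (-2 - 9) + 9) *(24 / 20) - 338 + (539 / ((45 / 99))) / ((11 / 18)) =7934 / 5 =1586.80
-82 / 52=-41 / 26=-1.58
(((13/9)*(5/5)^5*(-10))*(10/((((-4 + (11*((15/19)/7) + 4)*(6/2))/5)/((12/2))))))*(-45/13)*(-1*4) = -7980000/1559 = -5118.67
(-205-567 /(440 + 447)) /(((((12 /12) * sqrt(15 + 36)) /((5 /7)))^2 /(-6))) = 9120100 /738871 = 12.34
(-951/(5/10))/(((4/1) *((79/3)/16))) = -22824/79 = -288.91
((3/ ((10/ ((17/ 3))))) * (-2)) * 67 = -1139/ 5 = -227.80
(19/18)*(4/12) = 19/54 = 0.35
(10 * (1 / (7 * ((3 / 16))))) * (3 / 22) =80 / 77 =1.04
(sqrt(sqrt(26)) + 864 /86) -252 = -10404 /43 + 26^(1 /4) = -239.70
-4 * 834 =-3336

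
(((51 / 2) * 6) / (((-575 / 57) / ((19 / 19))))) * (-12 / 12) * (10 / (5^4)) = 17442 / 71875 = 0.24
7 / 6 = 1.17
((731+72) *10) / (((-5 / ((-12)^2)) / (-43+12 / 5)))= 46946592 / 5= 9389318.40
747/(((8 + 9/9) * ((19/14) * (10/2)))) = 1162/95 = 12.23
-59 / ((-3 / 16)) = 944 / 3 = 314.67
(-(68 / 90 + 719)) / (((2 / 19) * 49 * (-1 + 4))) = -12559 / 270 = -46.51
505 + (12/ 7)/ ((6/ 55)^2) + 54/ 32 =218647/ 336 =650.74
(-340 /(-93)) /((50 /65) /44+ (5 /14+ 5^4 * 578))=68068 /6725976225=0.00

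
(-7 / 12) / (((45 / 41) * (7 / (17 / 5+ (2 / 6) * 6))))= -41 / 100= -0.41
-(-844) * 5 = 4220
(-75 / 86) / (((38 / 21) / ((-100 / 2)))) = 39375 / 1634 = 24.10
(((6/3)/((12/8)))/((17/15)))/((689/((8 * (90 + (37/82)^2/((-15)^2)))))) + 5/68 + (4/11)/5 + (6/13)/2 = 12525525587/7797062988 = 1.61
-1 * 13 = -13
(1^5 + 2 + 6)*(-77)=-693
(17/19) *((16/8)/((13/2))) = 68/247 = 0.28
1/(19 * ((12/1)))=1/228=0.00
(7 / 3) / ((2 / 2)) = 7 / 3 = 2.33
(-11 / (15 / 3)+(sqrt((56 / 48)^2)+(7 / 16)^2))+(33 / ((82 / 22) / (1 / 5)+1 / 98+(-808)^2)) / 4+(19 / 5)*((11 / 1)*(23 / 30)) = 31.20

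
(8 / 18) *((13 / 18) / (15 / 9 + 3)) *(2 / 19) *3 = 26 / 1197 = 0.02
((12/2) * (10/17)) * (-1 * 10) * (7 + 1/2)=-4500/17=-264.71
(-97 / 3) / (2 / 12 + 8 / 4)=-194 / 13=-14.92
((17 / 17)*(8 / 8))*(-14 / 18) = -7 / 9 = -0.78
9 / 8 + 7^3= 344.12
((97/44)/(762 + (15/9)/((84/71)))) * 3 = 18333/2116169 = 0.01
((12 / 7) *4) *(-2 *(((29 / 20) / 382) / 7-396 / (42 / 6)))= 36304932 / 46795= 775.83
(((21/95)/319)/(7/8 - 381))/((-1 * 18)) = 28/276472515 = 0.00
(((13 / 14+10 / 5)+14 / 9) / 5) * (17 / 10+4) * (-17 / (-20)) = 4.35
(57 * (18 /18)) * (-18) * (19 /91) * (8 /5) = -155952 /455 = -342.75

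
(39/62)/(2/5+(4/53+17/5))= 795/4898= 0.16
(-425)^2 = 180625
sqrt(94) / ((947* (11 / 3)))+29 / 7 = 3* sqrt(94) / 10417+29 / 7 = 4.15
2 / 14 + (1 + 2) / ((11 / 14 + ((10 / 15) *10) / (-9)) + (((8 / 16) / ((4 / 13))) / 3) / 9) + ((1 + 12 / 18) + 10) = 40.34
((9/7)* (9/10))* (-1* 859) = -69579/70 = -993.99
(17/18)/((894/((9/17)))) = 0.00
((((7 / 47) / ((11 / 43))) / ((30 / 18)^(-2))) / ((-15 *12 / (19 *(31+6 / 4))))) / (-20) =371735 / 1340064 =0.28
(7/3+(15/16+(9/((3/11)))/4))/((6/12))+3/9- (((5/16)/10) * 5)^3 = 765827/32768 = 23.37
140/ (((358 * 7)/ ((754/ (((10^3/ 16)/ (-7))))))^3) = -12002509792/ 2240366796875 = -0.01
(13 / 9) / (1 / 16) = 208 / 9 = 23.11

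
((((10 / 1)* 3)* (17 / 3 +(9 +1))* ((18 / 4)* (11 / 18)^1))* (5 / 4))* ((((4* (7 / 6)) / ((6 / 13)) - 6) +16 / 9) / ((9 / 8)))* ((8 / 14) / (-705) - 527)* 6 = -15162366670 / 567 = -26741387.43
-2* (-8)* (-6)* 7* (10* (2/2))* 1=-6720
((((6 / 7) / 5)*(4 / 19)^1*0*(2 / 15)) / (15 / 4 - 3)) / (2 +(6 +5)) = 0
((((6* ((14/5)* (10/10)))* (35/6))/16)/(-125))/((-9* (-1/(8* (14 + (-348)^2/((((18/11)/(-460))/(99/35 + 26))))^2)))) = -5244122176383444964/125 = -41952977411067559.71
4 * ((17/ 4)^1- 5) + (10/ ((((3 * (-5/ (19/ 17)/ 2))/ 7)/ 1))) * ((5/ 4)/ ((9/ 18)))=-1483/ 51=-29.08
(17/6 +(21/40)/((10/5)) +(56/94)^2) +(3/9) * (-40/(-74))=23741313/6538640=3.63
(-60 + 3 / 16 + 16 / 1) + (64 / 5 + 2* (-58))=-11761 / 80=-147.01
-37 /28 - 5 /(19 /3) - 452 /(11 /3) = -733745 /5852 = -125.38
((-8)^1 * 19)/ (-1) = 152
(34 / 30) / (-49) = -17 / 735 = -0.02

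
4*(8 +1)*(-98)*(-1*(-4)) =-14112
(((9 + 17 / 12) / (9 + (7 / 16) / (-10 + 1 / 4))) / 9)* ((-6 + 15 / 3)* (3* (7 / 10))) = -2275 / 8382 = -0.27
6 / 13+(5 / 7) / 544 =22913 / 49504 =0.46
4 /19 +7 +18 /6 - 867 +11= -16070 /19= -845.79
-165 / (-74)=165 / 74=2.23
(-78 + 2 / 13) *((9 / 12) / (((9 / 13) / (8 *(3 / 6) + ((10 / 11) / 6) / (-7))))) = -21137 / 63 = -335.51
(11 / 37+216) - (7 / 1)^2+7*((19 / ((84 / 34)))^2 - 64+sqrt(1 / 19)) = 7*sqrt(19) / 19+1242901 / 9324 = 134.91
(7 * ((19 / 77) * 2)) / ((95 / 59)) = 118 / 55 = 2.15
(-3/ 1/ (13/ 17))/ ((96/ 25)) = -425/ 416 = -1.02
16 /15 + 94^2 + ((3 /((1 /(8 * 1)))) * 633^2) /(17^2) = 182556724 /4335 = 42112.28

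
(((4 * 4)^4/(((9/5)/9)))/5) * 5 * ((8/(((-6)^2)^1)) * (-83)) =-54394880/9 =-6043875.56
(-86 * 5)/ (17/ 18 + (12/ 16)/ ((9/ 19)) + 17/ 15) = -77400/ 659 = -117.45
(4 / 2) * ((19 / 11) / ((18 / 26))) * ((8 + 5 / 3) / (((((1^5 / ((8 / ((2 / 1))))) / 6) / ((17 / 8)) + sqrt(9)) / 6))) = 95.84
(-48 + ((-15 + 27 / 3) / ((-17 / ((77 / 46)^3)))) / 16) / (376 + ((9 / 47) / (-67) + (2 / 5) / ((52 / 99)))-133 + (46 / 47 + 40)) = -0.17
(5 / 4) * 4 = 5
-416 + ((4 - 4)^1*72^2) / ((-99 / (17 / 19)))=-416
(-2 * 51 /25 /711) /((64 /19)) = -323 /189600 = -0.00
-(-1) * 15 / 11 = 15 / 11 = 1.36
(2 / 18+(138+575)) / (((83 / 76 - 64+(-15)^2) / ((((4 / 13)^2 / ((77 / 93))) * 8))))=1935463424 / 480921441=4.02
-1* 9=-9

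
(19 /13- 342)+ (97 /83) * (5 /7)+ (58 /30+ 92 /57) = -241203929 /717535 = -336.16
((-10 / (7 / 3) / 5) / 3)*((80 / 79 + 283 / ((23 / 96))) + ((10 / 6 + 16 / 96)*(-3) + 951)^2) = -6505968225 / 25438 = -255757.85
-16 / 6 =-8 / 3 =-2.67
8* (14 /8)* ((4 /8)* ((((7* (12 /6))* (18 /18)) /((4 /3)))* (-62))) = -4557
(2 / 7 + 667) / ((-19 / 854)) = -569862 / 19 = -29992.74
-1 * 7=-7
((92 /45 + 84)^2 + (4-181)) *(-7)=-102437713 /2025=-50586.52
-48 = -48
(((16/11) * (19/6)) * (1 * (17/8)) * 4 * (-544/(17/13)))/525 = -537472/17325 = -31.02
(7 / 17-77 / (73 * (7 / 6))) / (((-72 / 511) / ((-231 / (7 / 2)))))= -47047 / 204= -230.62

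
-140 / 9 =-15.56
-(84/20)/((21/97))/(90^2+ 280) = -97/41900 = -0.00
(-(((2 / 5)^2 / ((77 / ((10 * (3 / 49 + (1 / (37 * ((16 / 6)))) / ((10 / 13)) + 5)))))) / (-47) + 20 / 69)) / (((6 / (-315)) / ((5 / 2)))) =6510463621 / 172467064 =37.75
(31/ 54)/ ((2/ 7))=217/ 108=2.01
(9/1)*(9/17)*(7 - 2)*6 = 2430/17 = 142.94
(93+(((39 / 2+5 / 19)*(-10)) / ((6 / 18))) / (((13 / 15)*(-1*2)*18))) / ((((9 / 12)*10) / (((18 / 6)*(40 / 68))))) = 26.35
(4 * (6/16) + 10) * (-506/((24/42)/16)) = -162932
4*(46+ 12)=232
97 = 97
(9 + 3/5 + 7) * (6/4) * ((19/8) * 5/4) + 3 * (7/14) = 75.42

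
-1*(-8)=8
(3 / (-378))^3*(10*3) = -5 / 333396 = -0.00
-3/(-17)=0.18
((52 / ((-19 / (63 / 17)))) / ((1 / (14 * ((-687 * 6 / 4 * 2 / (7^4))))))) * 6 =11574576 / 15827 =731.32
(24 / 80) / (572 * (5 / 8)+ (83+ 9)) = 3 / 4495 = 0.00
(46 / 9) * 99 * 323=163438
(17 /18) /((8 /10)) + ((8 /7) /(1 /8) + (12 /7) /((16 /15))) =859 /72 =11.93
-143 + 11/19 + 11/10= -141.32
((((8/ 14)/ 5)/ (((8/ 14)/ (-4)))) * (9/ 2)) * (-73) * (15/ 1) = 3942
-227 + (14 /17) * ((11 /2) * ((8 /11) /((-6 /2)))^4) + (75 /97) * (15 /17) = -40232068394 /177780339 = -226.30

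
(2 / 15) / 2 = 1 / 15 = 0.07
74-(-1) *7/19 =1413/19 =74.37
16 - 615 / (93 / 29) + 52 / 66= -179011 / 1023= -174.99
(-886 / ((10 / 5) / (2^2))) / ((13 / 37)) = -65564 / 13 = -5043.38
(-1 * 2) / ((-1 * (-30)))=-0.07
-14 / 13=-1.08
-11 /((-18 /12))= 22 /3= 7.33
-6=-6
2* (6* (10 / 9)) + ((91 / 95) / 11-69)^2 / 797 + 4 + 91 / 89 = 24.31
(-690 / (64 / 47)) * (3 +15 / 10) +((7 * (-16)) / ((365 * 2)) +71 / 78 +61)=-2021121781 / 911040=-2218.48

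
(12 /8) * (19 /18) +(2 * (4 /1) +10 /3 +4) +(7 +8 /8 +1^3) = 311 /12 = 25.92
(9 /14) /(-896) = -9 /12544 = -0.00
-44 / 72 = -11 / 18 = -0.61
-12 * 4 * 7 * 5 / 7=-240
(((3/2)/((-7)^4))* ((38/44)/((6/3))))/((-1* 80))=-57/16903040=-0.00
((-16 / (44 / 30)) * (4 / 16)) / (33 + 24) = -10 / 209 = -0.05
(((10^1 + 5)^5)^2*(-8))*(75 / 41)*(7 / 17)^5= -5815057869140625000 / 58214137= -99890819804.49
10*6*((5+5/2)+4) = 690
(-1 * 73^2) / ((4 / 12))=-15987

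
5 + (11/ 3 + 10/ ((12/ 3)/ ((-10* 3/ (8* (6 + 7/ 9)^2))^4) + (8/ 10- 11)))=5103502943932662344/ 588858180775978107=8.67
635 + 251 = 886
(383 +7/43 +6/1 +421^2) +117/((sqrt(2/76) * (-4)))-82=7634571/43-117 * sqrt(38)/4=177367.85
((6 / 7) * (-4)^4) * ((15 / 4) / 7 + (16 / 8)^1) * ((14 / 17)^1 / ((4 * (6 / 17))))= 2272 / 7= 324.57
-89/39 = -2.28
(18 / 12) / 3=1 / 2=0.50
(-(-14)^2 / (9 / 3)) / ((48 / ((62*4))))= -337.56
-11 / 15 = -0.73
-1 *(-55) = 55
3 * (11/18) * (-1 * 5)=-55/6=-9.17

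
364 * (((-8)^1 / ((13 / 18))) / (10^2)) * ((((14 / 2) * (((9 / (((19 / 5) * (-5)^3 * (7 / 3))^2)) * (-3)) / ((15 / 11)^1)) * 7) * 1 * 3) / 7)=384912 / 28203125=0.01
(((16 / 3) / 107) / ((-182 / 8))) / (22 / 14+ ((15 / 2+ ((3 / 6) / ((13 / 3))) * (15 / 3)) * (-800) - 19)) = 32 / 94628553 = 0.00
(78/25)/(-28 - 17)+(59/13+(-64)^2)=4100.47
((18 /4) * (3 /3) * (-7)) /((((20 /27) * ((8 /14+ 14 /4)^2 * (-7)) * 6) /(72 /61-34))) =-441441 /220210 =-2.00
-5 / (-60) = 1 / 12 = 0.08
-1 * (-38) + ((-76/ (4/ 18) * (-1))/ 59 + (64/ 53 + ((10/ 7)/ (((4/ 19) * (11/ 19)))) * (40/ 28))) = 104073567/ 1685453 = 61.75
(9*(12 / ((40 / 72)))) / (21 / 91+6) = 31.20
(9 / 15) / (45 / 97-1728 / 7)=-679 / 278835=-0.00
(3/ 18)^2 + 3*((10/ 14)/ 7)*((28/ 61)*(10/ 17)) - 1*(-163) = 42624671/ 261324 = 163.11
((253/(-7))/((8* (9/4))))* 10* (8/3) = -53.54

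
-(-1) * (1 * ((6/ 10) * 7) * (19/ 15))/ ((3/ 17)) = 2261/ 75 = 30.15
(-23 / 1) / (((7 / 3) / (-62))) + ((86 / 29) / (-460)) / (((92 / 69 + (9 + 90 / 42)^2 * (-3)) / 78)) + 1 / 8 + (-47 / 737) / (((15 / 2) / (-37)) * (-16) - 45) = 16118889911426459 / 26369477349600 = 611.27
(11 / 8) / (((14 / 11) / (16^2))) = 276.57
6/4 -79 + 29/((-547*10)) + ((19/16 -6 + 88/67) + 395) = 920610071/2931920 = 314.00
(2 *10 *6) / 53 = 2.26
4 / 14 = 2 / 7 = 0.29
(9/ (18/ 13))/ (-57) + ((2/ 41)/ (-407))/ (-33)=-2386165/ 20925498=-0.11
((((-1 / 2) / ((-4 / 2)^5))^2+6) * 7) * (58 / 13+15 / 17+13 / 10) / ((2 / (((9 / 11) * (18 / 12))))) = 171.24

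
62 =62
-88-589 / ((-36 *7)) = -21587 / 252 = -85.66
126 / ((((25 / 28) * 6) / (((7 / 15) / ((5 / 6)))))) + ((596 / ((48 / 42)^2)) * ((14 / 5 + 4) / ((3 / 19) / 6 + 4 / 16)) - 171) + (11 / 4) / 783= 11071.81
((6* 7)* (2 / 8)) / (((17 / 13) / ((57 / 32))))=15561 / 1088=14.30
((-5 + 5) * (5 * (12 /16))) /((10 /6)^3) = 0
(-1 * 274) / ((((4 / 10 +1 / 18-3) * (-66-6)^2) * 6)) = 685 / 197856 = 0.00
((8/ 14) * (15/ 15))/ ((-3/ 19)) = -76/ 21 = -3.62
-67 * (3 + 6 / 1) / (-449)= 603 / 449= 1.34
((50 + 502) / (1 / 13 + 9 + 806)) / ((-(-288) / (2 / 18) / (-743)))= -222157 / 1144368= -0.19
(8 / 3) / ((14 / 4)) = 16 / 21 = 0.76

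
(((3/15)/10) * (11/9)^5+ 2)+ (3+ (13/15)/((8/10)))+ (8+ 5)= 113007277/5904900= 19.14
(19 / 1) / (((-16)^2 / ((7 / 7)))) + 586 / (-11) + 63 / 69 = -3386425 / 64768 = -52.29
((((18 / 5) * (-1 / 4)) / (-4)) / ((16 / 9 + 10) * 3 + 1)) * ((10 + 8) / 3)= 81 / 2180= 0.04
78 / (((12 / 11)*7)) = 143 / 14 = 10.21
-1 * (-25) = 25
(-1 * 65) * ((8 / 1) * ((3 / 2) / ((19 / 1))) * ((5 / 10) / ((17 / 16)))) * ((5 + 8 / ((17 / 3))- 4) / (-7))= 255840 / 38437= 6.66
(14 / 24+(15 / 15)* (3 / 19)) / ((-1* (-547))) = 169 / 124716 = 0.00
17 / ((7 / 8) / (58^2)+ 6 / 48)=457504 / 3371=135.72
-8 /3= -2.67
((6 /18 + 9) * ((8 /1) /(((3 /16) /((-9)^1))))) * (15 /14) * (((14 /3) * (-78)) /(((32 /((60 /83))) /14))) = 36691200 /83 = 442062.65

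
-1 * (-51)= 51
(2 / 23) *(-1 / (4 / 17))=-17 / 46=-0.37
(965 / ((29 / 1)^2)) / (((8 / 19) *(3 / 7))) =128345 / 20184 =6.36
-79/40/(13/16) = -158/65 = -2.43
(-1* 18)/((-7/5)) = 90/7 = 12.86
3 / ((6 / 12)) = 6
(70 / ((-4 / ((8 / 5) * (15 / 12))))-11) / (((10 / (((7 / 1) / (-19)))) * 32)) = 0.05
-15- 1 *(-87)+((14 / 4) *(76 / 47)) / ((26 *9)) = 396061 / 5499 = 72.02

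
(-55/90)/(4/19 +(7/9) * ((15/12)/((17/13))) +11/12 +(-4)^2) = -3553/103900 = -0.03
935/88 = 85/8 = 10.62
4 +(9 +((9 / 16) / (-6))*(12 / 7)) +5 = 999 / 56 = 17.84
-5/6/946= -5/5676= -0.00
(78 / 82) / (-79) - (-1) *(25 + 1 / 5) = 407919 / 16195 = 25.19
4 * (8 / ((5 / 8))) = 256 / 5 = 51.20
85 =85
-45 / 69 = -0.65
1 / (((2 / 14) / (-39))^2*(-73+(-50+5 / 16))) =-91728 / 151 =-607.47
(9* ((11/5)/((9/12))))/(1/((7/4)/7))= 33/5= 6.60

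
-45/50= -9/10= -0.90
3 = 3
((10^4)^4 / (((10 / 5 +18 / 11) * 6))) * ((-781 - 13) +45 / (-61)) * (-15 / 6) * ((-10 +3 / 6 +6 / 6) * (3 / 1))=-1416495781250000000000 / 61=-23221242315573770491.80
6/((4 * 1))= 3/2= 1.50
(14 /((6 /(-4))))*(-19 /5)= 532 /15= 35.47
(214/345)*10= 428/69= 6.20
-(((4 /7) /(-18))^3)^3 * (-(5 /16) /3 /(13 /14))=-320 /87102678873899871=-0.00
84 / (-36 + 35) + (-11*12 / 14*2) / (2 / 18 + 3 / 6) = -804 / 7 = -114.86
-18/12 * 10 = -15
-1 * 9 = -9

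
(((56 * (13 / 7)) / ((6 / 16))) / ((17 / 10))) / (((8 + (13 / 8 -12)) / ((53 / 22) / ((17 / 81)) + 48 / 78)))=-150530560 / 181203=-830.73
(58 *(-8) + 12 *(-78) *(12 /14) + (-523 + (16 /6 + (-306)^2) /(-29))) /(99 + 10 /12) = -6112174 /121597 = -50.27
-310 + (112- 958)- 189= -1345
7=7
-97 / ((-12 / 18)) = 291 / 2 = 145.50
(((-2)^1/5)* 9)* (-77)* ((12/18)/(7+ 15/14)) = 12936/565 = 22.90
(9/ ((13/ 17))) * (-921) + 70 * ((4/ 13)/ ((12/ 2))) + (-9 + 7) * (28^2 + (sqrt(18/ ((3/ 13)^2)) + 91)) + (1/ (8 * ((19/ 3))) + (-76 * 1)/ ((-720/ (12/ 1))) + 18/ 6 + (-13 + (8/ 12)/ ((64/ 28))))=-62215811/ 4940 - 26 * sqrt(2)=-12631.06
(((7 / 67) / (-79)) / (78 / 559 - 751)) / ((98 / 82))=1763 / 1196265637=0.00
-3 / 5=-0.60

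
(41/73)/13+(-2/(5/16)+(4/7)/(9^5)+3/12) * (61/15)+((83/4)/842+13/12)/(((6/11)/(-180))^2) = 120633.73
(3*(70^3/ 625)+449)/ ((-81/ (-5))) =129.35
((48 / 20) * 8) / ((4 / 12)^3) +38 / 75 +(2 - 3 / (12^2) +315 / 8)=672313 / 1200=560.26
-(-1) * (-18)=-18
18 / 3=6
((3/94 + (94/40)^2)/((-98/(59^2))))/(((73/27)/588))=-29443213503/686200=-42907.63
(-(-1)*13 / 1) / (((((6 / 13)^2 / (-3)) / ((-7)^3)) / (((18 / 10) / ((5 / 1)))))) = 22607.13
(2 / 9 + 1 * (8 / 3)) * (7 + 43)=1300 / 9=144.44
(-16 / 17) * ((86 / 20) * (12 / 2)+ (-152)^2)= -1850384 / 85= -21769.22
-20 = -20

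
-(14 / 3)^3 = -2744 / 27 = -101.63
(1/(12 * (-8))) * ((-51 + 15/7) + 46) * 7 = 5/24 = 0.21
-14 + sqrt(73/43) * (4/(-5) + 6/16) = -14-17 * sqrt(3139)/1720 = -14.55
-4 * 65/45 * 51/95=-884/285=-3.10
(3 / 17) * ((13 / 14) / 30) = 13 / 2380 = 0.01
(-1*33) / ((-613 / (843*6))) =166914 / 613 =272.29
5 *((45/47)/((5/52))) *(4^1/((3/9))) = 28080/47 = 597.45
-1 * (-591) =591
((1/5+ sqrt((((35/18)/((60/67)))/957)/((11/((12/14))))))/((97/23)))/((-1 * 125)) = -23/60625-23 * sqrt(5829)/69621750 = -0.00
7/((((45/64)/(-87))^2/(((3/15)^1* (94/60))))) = 566659072/16875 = 33579.80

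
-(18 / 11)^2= -324 / 121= -2.68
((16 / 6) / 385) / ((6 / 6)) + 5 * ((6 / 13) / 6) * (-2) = -11446 / 15015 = -0.76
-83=-83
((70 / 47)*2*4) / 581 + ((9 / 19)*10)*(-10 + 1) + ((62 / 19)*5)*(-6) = -10414150 / 74119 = -140.51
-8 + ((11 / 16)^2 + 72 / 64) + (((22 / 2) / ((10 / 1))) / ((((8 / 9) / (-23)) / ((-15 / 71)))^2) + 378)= 521965799 / 1290496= 404.47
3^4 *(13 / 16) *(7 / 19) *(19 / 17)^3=33.85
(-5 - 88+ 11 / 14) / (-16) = 1291 / 224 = 5.76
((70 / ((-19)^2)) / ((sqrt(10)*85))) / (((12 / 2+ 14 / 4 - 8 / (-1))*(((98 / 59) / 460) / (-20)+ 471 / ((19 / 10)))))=21712*sqrt(10) / 412888661287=0.00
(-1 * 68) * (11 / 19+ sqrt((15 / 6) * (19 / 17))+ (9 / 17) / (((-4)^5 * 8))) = -2 * sqrt(3230)- 1531733 / 38912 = -153.03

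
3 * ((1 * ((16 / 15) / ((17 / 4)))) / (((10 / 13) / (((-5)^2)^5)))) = 162500000 / 17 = 9558823.53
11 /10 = 1.10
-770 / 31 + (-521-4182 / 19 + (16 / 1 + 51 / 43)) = -18963792 / 25327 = -748.76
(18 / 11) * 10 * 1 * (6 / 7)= 1080 / 77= 14.03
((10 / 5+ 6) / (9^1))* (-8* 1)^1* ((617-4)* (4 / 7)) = -156928 / 63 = -2490.92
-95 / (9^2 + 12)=-95 / 93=-1.02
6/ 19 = 0.32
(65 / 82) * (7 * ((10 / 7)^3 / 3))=32500 / 6027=5.39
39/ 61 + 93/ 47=7506/ 2867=2.62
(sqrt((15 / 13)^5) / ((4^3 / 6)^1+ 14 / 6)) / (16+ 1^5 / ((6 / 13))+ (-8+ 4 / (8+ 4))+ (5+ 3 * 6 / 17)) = 7650 * sqrt(195) / 16079843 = 0.01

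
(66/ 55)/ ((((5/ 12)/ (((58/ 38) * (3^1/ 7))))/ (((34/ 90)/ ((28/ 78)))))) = 230724/ 116375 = 1.98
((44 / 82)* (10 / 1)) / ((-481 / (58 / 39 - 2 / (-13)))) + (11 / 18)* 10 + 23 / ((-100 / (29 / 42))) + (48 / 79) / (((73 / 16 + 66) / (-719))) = -74080654076843 / 288113669461800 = -0.26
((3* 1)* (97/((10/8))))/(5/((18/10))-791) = -5238/17735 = -0.30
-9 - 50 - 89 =-148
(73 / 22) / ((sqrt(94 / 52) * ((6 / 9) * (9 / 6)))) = 73 * sqrt(1222) / 1034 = 2.47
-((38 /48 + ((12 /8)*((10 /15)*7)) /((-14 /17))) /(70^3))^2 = -1369 /2710632960000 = -0.00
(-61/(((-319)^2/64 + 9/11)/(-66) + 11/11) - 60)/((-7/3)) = 184724028/7514381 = 24.58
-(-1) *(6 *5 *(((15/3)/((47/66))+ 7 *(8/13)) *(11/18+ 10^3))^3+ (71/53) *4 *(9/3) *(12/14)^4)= 43700697852009.17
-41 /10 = -4.10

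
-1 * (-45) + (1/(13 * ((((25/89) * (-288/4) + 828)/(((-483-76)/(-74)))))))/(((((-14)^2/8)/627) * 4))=7821211603/173786928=45.00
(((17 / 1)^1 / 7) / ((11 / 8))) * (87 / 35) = 11832 / 2695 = 4.39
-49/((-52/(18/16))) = 441/416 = 1.06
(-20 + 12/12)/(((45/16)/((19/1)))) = -5776/45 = -128.36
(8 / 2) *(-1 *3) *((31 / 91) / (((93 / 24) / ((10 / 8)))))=-120 / 91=-1.32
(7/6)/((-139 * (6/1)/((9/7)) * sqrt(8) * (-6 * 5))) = sqrt(2)/66720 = 0.00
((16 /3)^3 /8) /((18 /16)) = 4096 /243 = 16.86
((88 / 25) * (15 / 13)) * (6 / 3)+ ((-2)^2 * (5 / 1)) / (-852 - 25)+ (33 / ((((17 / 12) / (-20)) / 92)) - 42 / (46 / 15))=-955455548779 / 22288955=-42866.77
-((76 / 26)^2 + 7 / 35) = -7389 / 845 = -8.74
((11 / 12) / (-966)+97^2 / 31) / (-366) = -109068787 / 131522832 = -0.83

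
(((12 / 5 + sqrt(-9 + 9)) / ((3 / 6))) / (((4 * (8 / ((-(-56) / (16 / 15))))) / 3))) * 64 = 1512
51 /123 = 17 /41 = 0.41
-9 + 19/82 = -719/82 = -8.77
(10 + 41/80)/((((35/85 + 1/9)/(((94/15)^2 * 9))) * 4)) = 284238657/160000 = 1776.49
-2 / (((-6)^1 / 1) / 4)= 1.33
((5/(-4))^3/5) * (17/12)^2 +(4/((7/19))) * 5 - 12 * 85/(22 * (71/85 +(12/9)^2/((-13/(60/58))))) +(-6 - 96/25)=-27407508005497/1183329100800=-23.16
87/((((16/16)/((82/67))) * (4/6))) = 10701/67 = 159.72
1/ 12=0.08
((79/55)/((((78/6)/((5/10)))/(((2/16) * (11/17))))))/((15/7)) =553/265200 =0.00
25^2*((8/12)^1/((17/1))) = 1250/51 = 24.51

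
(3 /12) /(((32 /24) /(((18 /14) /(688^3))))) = 27 /36473995264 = 0.00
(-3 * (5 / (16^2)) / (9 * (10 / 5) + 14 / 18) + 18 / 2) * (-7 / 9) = -302743 / 43264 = -7.00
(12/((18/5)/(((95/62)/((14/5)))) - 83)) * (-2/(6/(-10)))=-95000/181501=-0.52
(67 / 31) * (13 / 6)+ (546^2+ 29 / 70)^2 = 40499606771950643 / 455700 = 88873396471.25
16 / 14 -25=-167 / 7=-23.86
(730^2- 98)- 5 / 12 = 6393619 / 12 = 532801.58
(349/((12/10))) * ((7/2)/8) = 12215/96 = 127.24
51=51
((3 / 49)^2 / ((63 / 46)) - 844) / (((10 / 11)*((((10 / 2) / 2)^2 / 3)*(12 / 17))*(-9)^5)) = 147367033 / 13783840875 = 0.01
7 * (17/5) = 119/5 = 23.80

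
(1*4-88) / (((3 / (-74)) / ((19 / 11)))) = 39368 / 11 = 3578.91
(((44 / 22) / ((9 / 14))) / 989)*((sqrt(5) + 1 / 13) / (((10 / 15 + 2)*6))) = 7 / 462852 + 7*sqrt(5) / 35604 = 0.00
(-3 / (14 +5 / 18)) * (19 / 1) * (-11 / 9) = 1254 / 257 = 4.88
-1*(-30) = 30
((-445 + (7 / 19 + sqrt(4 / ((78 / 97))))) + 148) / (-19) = 5636 / 361 - sqrt(7566) / 741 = 15.49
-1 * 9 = -9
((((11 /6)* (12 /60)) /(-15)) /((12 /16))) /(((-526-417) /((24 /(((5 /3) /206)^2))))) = 7468736 /589375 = 12.67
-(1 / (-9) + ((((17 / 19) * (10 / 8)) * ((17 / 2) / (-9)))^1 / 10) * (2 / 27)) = 4393 / 36936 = 0.12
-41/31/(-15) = 41/465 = 0.09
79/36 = 2.19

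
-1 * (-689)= 689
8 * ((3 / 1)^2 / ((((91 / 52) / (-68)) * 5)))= -19584 / 35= -559.54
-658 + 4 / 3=-1970 / 3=-656.67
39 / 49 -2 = -59 / 49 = -1.20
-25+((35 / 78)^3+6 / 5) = -56257313 / 2372760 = -23.71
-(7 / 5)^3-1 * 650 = -81593 / 125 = -652.74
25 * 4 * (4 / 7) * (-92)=-36800 / 7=-5257.14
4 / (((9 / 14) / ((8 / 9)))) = 448 / 81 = 5.53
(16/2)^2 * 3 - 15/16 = 3057/16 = 191.06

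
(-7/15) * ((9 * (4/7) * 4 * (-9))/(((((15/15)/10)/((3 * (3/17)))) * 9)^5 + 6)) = 8640000/2019857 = 4.28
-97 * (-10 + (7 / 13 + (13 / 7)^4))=-7369090 / 31213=-236.09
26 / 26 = 1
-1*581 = -581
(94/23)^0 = 1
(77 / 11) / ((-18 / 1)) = -7 / 18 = -0.39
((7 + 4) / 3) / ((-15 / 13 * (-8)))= 143 / 360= 0.40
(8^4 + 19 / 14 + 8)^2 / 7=3303375625 / 1372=2407708.18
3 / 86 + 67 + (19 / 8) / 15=346717 / 5160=67.19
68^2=4624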